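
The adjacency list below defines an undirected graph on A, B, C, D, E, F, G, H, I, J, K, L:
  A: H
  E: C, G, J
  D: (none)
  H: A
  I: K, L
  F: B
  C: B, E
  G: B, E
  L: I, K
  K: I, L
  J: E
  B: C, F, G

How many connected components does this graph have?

From A: component {A, H}.
From B: component {B, C, E, F, G, J}.
From D: component {D}.
From I: component {I, K, L}.
That's 4 components.

4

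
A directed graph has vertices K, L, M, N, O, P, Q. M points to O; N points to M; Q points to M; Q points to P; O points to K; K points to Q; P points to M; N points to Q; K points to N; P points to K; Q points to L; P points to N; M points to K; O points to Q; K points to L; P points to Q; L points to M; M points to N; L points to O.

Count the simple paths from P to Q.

P→K→L→M→N→Q
P→K→L→M→O→Q
P→K→L→O→Q
P→K→N→M→O→Q
P→K→N→Q
P→K→Q
P→M→K→L→O→Q
P→M→K→N→Q
... and 11 more.

19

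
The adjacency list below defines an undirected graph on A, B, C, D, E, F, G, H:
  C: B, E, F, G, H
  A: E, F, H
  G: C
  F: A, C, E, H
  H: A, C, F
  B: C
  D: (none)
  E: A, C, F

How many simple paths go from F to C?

F–A–E–C
F–A–H–C
F–C
F–E–A–H–C
F–E–C
F–H–A–E–C
F–H–C

7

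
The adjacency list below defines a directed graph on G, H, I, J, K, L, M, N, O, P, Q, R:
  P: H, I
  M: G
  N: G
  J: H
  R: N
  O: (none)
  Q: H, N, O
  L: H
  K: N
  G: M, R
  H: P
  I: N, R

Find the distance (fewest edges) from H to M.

Distance 0: H.
Distance 1: P.
Distance 2: I.
Distance 3: N, R.
Distance 4: G.
Distance 5: M — contains M.

5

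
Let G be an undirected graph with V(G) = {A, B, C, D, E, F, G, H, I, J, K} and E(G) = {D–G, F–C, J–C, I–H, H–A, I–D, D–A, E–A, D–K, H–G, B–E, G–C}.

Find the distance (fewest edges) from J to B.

Distance 0: J.
Distance 1: C.
Distance 2: F, G.
Distance 3: D, H.
Distance 4: A, I, K.
Distance 5: E.
Distance 6: B — contains B.

6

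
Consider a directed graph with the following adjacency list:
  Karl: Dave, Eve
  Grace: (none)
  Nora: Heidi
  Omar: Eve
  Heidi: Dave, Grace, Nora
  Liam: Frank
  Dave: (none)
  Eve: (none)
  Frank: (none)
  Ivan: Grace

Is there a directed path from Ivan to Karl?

Explore from Ivan.
Distance 1: reach Grace.
The search from Ivan is exhausted; no directed path reaches Karl.

No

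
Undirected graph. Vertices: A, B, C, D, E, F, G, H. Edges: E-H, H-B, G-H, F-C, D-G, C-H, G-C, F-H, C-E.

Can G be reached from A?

A has no edges, so nothing is reachable from it.

No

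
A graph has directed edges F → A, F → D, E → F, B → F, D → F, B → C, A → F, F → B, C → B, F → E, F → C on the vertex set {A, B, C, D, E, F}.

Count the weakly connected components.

From A: component {A, B, C, D, E, F}.
That's 1 component.

1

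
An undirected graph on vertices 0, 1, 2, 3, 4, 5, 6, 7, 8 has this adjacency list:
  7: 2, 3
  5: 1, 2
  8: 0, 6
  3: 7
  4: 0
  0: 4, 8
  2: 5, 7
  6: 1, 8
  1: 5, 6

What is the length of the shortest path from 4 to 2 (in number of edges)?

Distance 0: 4.
Distance 1: 0.
Distance 2: 8.
Distance 3: 6.
Distance 4: 1.
Distance 5: 5.
Distance 6: 2 — contains 2.

6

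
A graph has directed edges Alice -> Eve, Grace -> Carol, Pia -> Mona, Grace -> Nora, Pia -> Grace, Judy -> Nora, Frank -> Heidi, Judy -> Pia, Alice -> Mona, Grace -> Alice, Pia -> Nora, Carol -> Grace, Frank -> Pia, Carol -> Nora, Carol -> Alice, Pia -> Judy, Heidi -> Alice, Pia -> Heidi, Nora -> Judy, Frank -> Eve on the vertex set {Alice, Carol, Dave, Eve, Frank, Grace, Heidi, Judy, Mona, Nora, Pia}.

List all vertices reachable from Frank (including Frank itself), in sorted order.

Alice, Carol, Eve, Frank, Grace, Heidi, Judy, Mona, Nora, Pia

Start at Frank.
Its neighbours: Eve, Heidi, Pia.
Then their neighbours: Alice, Grace, Judy, Mona, Nora.
Then next layer: Carol.
Nothing further is reachable.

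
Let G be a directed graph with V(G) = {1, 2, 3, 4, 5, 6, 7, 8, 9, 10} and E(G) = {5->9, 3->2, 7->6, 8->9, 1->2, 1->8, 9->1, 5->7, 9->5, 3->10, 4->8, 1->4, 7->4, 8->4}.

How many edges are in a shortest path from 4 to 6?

Distance 0: 4.
Distance 1: 8.
Distance 2: 9.
Distance 3: 1, 5.
Distance 4: 2, 7.
Distance 5: 6 — contains 6.

5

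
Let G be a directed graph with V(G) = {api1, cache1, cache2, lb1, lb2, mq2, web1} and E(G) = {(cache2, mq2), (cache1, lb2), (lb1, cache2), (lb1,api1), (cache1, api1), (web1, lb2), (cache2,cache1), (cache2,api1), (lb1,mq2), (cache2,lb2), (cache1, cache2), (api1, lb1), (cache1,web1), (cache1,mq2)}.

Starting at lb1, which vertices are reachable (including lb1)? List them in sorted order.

Start at lb1.
Its neighbours: api1, cache2, mq2.
Then their neighbours: cache1, lb2.
Then next layer: web1.
Every vertex is now reached.

api1, cache1, cache2, lb1, lb2, mq2, web1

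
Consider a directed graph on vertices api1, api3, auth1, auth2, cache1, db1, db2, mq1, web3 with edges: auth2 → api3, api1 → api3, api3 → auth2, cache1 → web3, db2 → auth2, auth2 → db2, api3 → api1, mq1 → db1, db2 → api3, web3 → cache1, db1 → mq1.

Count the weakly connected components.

From api1: component {api1, api3, auth2, db2}.
From auth1: component {auth1}.
From cache1: component {cache1, web3}.
From db1: component {db1, mq1}.
That's 4 components.

4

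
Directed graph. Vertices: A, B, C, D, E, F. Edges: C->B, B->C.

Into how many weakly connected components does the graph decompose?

5

From A: component {A}.
From B: component {B, C}.
From D: component {D}.
From E: component {E}.
From F: component {F}.
That's 5 components.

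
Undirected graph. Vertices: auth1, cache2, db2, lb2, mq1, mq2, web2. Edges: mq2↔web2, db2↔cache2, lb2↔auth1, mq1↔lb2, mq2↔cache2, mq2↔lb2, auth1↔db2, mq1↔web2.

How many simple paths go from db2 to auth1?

3

db2–auth1
db2–cache2–mq2–lb2–auth1
db2–cache2–mq2–web2–mq1–lb2–auth1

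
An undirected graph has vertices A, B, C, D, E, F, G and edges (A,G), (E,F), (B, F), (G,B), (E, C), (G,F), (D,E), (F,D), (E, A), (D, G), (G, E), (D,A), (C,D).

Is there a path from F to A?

Explore from F.
Distance 1: reach B, D, E, G.
Distance 2: reach A, C.
Found A.

Yes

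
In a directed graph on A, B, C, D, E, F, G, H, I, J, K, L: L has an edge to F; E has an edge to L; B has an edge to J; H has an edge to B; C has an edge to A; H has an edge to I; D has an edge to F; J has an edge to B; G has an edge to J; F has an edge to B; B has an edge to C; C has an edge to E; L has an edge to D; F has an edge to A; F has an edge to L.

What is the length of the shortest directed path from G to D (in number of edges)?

6

Distance 0: G.
Distance 1: J.
Distance 2: B.
Distance 3: C.
Distance 4: A, E.
Distance 5: L.
Distance 6: D, F — contains D.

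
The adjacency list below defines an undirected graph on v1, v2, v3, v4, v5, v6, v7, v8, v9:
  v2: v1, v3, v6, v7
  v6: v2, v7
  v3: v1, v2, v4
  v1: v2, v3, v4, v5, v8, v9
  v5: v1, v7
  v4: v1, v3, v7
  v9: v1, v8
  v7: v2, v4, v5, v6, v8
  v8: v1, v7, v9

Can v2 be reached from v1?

Explore from v1.
Distance 1: reach v2, v3, v4, v5, v8, v9.
Found v2.

Yes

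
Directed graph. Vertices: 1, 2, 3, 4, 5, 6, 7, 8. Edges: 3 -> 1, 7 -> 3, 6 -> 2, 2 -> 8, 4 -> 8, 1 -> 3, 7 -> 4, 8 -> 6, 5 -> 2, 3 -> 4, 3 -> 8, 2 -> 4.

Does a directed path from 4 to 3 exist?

Explore from 4.
Distance 1: reach 8.
Distance 2: reach 6.
Distance 3: reach 2.
The search from 4 is exhausted; no directed path reaches 3.

No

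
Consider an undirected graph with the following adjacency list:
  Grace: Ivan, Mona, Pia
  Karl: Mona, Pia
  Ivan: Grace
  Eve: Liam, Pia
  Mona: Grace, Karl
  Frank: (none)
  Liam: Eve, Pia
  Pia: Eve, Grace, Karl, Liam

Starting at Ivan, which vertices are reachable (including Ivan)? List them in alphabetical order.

Eve, Grace, Ivan, Karl, Liam, Mona, Pia

Start at Ivan.
Its neighbours: Grace.
Then their neighbours: Mona, Pia.
Then next layer: Eve, Karl, Liam.
Nothing further is reachable.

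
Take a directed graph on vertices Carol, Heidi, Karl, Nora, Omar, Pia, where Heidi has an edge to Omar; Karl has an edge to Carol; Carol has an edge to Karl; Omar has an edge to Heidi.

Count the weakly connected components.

4

From Carol: component {Carol, Karl}.
From Heidi: component {Heidi, Omar}.
From Nora: component {Nora}.
From Pia: component {Pia}.
That's 4 components.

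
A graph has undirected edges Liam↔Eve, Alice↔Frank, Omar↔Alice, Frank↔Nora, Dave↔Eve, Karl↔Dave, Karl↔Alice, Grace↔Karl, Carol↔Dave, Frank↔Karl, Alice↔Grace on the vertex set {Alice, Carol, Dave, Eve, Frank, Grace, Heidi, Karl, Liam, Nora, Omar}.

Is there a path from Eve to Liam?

Yes

Explore from Eve.
Distance 1: reach Dave, Liam.
Found Liam.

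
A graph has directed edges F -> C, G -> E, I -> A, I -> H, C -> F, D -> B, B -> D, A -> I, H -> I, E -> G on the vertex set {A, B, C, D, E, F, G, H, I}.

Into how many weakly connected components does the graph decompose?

From A: component {A, H, I}.
From B: component {B, D}.
From C: component {C, F}.
From E: component {E, G}.
That's 4 components.

4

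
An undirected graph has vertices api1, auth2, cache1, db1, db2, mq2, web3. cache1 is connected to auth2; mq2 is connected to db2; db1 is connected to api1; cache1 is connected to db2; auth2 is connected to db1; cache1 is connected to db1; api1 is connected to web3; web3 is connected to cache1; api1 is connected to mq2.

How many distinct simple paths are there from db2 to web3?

6

db2–cache1–auth2–db1–api1–web3
db2–cache1–db1–api1–web3
db2–cache1–web3
db2–mq2–api1–db1–auth2–cache1–web3
db2–mq2–api1–db1–cache1–web3
db2–mq2–api1–web3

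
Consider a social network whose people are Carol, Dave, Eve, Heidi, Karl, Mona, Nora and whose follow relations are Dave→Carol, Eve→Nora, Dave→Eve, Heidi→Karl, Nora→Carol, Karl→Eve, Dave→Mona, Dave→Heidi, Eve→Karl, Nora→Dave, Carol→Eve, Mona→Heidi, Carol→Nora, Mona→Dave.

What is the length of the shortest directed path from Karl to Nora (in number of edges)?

2

Distance 0: Karl.
Distance 1: Eve.
Distance 2: Nora — contains Nora.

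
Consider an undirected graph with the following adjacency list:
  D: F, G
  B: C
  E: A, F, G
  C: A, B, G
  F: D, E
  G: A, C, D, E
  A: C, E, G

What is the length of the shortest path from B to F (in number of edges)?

4

Distance 0: B.
Distance 1: C.
Distance 2: A, G.
Distance 3: D, E.
Distance 4: F — contains F.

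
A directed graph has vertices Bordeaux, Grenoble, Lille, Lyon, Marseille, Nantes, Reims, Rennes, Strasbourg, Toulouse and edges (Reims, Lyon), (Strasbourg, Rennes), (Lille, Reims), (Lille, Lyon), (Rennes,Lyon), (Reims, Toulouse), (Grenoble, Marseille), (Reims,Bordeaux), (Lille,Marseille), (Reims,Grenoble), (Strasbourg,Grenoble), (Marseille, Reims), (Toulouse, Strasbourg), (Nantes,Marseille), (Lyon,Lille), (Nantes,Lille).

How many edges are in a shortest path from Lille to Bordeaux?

Distance 0: Lille.
Distance 1: Lyon, Marseille, Reims.
Distance 2: Bordeaux, Grenoble, Toulouse — contains Bordeaux.

2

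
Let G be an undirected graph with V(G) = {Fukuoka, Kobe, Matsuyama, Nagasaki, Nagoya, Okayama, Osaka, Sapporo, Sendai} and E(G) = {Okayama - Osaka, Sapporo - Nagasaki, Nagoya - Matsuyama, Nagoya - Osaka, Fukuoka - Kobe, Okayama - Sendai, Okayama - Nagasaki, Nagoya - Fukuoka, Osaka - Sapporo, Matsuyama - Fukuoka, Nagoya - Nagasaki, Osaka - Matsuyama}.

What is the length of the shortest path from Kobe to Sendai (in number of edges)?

Distance 0: Kobe.
Distance 1: Fukuoka.
Distance 2: Matsuyama, Nagoya.
Distance 3: Nagasaki, Osaka.
Distance 4: Okayama, Sapporo.
Distance 5: Sendai — contains Sendai.

5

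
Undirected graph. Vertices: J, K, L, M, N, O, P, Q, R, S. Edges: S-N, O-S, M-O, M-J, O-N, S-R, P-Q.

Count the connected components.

From J: component {J, M, N, O, R, S}.
From K: component {K}.
From L: component {L}.
From P: component {P, Q}.
That's 4 components.

4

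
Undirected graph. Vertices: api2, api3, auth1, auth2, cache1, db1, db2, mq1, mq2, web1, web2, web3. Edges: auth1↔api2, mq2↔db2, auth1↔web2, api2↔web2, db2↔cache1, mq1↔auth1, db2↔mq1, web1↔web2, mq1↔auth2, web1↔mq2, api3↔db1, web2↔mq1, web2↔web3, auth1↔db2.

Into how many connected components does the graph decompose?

From api2: component {api2, auth1, auth2, cache1, db2, mq1, mq2, web1, web2, web3}.
From api3: component {api3, db1}.
That's 2 components.

2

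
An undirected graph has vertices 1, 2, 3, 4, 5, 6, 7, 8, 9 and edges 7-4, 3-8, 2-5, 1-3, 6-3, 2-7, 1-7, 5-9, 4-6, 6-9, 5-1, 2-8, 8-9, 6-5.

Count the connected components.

From 1: component {1, 2, 3, 4, 5, 6, 7, 8, 9}.
That's 1 component.

1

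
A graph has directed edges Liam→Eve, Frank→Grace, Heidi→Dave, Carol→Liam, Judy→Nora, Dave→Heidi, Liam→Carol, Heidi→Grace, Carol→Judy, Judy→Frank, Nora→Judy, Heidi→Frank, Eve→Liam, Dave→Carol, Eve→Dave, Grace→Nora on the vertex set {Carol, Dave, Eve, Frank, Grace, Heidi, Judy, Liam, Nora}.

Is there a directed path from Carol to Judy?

Yes

Explore from Carol.
Distance 1: reach Judy, Liam.
Found Judy.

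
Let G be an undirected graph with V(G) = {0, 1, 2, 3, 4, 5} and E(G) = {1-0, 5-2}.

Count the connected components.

4

From 0: component {0, 1}.
From 2: component {2, 5}.
From 3: component {3}.
From 4: component {4}.
That's 4 components.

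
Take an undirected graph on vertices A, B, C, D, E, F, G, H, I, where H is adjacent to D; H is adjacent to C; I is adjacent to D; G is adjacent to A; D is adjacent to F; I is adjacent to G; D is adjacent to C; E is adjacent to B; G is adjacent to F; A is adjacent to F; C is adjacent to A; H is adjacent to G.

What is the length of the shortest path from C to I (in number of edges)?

Distance 0: C.
Distance 1: A, D, H.
Distance 2: F, G, I — contains I.

2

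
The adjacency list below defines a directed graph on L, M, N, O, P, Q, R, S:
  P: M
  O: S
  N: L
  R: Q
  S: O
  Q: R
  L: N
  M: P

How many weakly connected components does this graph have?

From L: component {L, N}.
From M: component {M, P}.
From O: component {O, S}.
From Q: component {Q, R}.
That's 4 components.

4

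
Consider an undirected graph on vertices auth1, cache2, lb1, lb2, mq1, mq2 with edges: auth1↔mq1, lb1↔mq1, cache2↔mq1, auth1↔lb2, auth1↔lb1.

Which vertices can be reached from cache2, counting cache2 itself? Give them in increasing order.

auth1, cache2, lb1, lb2, mq1

Start at cache2.
Its neighbours: mq1.
Then their neighbours: auth1, lb1.
Then next layer: lb2.
Nothing further is reachable.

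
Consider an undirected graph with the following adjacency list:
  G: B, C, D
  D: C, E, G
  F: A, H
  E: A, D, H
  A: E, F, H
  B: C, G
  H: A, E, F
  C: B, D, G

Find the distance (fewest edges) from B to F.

Distance 0: B.
Distance 1: C, G.
Distance 2: D.
Distance 3: E.
Distance 4: A, H.
Distance 5: F — contains F.

5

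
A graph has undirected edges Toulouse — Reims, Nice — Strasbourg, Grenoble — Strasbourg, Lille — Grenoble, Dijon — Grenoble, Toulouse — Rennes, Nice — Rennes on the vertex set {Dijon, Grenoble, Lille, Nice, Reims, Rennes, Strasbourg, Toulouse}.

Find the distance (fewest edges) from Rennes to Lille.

Distance 0: Rennes.
Distance 1: Nice, Toulouse.
Distance 2: Reims, Strasbourg.
Distance 3: Grenoble.
Distance 4: Dijon, Lille — contains Lille.

4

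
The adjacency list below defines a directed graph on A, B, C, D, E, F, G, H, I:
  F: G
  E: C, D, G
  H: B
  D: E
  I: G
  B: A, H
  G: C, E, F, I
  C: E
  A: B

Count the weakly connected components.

2

From A: component {A, B, H}.
From C: component {C, D, E, F, G, I}.
That's 2 components.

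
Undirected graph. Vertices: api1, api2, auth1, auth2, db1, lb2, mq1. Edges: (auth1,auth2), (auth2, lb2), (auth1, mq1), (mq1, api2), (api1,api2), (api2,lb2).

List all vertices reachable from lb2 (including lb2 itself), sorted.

Start at lb2.
Its neighbours: api2, auth2.
Then their neighbours: api1, auth1, mq1.
Nothing further is reachable.

api1, api2, auth1, auth2, lb2, mq1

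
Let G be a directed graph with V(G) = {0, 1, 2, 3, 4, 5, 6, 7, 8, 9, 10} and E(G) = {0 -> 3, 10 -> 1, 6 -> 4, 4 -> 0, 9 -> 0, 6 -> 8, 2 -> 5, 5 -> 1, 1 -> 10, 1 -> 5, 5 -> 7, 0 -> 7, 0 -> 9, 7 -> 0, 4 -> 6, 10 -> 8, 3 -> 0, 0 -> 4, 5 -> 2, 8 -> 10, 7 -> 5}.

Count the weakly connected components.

From 0: component {0, 1, 2, 3, 4, 5, 6, 7, 8, 9, 10}.
That's 1 component.

1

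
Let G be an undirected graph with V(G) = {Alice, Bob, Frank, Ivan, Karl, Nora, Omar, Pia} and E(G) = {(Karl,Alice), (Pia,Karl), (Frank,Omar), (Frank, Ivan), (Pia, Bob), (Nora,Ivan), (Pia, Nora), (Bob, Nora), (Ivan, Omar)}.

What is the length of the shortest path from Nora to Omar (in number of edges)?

2

Distance 0: Nora.
Distance 1: Bob, Ivan, Pia.
Distance 2: Frank, Karl, Omar — contains Omar.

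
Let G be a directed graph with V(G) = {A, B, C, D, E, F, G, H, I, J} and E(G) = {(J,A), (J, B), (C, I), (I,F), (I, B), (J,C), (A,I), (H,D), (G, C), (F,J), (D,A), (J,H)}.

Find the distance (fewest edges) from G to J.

4

Distance 0: G.
Distance 1: C.
Distance 2: I.
Distance 3: B, F.
Distance 4: J — contains J.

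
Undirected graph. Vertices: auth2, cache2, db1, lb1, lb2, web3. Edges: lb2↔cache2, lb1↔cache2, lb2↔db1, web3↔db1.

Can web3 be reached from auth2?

No

auth2 has no edges, so nothing is reachable from it.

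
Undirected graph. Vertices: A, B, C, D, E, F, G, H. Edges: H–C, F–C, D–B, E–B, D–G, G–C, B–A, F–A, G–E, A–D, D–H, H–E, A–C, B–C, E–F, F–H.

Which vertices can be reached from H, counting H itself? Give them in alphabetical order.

A, B, C, D, E, F, G, H

Start at H.
Its neighbours: C, D, E, F.
Then their neighbours: A, B, G.
Every vertex is now reached.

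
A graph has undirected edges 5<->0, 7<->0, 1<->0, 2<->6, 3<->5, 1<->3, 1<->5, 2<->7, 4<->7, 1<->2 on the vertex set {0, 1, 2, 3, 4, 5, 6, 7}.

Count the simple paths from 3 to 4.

7

3–1–0–7–4
3–1–2–7–4
3–1–5–0–7–4
3–5–0–1–2–7–4
3–5–0–7–4
3–5–1–0–7–4
3–5–1–2–7–4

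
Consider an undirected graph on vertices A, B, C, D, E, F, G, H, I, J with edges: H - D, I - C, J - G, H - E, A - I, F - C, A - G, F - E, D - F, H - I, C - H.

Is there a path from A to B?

Explore from A.
Distance 1: reach G, I.
Distance 2: reach C, H, J.
Distance 3: reach D, E, F.
The search is exhausted without reaching B; it lies in a different component.

No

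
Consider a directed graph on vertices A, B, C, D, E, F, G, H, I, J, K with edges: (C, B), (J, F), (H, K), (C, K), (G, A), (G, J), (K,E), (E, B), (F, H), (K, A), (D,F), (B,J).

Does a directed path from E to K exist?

Yes

Explore from E.
Distance 1: reach B.
Distance 2: reach J.
Distance 3: reach F.
Distance 4: reach H.
Distance 5: reach K.
Found K.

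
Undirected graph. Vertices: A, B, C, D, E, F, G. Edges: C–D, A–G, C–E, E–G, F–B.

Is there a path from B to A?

No

Explore from B.
Distance 1: reach F.
The search is exhausted without reaching A; it lies in a different component.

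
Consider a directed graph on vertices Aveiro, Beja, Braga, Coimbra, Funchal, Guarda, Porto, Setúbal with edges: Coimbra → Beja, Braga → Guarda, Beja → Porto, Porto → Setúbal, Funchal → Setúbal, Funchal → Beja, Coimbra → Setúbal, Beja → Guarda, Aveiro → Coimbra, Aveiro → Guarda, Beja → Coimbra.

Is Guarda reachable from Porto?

No

Explore from Porto.
Distance 1: reach Setúbal.
The search from Porto is exhausted; no directed path reaches Guarda.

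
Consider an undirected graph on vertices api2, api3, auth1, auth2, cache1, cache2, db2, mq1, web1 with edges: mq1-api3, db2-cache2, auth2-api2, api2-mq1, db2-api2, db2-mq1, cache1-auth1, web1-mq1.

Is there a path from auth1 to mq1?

No

Explore from auth1.
Distance 1: reach cache1.
The search is exhausted without reaching mq1; it lies in a different component.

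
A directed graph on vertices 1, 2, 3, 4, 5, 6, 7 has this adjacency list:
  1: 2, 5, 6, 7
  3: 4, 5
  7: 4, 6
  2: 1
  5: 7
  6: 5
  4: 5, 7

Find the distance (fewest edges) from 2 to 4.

3

Distance 0: 2.
Distance 1: 1.
Distance 2: 5, 6, 7.
Distance 3: 4 — contains 4.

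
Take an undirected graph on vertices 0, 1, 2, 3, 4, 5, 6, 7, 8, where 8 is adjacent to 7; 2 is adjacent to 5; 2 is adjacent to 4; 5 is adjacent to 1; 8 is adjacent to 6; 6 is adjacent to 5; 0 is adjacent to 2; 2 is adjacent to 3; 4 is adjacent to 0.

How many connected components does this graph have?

From 0: component {0, 1, 2, 3, 4, 5, 6, 7, 8}.
That's 1 component.

1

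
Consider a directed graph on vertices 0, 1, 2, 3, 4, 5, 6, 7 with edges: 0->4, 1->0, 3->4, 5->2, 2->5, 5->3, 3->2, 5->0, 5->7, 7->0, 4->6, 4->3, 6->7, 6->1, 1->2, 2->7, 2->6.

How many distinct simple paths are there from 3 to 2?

2

3→2
3→4→6→1→2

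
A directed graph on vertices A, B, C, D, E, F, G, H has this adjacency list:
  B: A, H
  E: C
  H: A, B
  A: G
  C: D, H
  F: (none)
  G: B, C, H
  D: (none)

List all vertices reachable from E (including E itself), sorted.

Start at E.
Its neighbours: C.
Then their neighbours: D, H.
Then next layer: A, B.
Then next layer: G.
Nothing further is reachable.

A, B, C, D, E, G, H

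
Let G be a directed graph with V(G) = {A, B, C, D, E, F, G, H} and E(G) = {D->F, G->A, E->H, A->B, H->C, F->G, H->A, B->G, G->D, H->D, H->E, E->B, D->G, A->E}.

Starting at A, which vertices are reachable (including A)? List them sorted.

A, B, C, D, E, F, G, H

Start at A.
Its neighbours: B, E.
Then their neighbours: G, H.
Then next layer: C, D.
Then next layer: F.
Every vertex is now reached.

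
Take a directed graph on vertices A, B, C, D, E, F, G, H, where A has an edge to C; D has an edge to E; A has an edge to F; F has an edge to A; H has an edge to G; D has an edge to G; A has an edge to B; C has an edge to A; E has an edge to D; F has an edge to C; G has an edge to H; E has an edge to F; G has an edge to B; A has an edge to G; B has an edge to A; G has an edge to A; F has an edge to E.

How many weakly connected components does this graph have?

From A: component {A, B, C, D, E, F, G, H}.
That's 1 component.

1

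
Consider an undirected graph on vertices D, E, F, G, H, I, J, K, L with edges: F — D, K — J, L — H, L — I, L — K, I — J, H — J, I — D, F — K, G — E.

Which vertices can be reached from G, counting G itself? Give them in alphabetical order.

E, G

Start at G.
Its neighbours: E.
Nothing further is reachable.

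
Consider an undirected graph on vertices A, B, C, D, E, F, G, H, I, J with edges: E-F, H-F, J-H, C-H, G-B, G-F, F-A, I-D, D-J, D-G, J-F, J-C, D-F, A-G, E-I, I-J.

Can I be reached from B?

Explore from B.
Distance 1: reach G.
Distance 2: reach A, D, F.
Distance 3: reach E, H, I, J.
Found I.

Yes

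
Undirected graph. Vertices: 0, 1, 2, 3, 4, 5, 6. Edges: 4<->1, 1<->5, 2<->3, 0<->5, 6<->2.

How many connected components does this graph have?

From 0: component {0, 1, 4, 5}.
From 2: component {2, 3, 6}.
That's 2 components.

2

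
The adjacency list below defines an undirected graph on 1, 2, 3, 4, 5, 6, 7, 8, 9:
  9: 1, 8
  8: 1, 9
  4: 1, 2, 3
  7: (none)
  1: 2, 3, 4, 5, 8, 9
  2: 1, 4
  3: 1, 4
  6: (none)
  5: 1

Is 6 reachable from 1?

No

Explore from 1.
Distance 1: reach 2, 3, 4, 5, 8, 9.
The search is exhausted without reaching 6; it lies in a different component.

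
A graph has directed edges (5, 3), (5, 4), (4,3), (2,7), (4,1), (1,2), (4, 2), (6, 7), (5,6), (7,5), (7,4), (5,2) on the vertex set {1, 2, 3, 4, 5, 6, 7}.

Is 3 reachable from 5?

Explore from 5.
Distance 1: reach 2, 3, 4, 6.
Found 3.

Yes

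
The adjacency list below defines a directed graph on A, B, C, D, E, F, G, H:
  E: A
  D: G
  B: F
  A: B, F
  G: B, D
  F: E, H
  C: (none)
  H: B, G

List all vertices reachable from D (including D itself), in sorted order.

A, B, D, E, F, G, H

Start at D.
Its neighbours: G.
Then their neighbours: B.
Then next layer: F.
Then next layer: E, H.
Then next layer: A.
Nothing further is reachable.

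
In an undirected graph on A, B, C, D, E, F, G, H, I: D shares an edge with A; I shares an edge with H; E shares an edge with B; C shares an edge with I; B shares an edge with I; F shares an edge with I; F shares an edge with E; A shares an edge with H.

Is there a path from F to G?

Explore from F.
Distance 1: reach E, I.
Distance 2: reach B, C, H.
Distance 3: reach A.
Distance 4: reach D.
The search is exhausted without reaching G; it lies in a different component.

No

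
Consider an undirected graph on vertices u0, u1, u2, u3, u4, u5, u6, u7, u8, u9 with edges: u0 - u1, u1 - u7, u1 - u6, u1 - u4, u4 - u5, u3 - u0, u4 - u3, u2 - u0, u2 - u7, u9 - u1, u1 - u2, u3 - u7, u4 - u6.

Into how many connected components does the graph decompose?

2

From u0: component {u0, u1, u2, u3, u4, u5, u6, u7, u9}.
From u8: component {u8}.
That's 2 components.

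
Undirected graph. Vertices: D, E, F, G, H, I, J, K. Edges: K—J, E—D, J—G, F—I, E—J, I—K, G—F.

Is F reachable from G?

Explore from G.
Distance 1: reach F, J.
Found F.

Yes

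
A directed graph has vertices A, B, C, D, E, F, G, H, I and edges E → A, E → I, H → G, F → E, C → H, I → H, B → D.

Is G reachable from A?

No

A has no outgoing edges, so nothing is reachable from it.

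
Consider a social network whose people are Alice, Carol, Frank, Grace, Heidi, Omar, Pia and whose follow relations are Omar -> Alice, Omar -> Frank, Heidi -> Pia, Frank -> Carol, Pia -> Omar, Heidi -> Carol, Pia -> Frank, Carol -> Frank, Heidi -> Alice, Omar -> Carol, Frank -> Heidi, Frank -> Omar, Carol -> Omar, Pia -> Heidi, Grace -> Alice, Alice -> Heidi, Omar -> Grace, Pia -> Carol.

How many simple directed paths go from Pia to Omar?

Pia→Carol→Frank→Omar
Pia→Carol→Omar
Pia→Frank→Carol→Omar
Pia→Frank→Heidi→Carol→Omar
Pia→Frank→Omar
Pia→Heidi→Carol→Frank→Omar
Pia→Heidi→Carol→Omar
Pia→Omar

8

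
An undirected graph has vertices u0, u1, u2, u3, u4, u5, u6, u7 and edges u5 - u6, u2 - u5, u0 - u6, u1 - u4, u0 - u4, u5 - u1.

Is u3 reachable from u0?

No

Explore from u0.
Distance 1: reach u4, u6.
Distance 2: reach u1, u5.
Distance 3: reach u2.
The search is exhausted without reaching u3; it lies in a different component.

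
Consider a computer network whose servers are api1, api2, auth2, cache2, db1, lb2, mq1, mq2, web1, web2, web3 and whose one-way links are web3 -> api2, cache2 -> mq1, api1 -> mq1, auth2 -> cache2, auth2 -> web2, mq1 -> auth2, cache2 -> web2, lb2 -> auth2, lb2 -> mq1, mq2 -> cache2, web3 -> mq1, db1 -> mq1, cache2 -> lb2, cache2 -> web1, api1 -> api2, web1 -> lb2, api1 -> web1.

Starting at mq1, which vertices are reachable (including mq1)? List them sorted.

Start at mq1.
Its neighbours: auth2.
Then their neighbours: cache2, web2.
Then next layer: lb2, web1.
Nothing further is reachable.

auth2, cache2, lb2, mq1, web1, web2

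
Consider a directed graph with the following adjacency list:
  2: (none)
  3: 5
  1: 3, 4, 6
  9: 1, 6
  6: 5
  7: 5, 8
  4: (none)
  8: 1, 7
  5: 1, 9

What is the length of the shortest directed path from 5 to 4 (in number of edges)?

2

Distance 0: 5.
Distance 1: 1, 9.
Distance 2: 3, 4, 6 — contains 4.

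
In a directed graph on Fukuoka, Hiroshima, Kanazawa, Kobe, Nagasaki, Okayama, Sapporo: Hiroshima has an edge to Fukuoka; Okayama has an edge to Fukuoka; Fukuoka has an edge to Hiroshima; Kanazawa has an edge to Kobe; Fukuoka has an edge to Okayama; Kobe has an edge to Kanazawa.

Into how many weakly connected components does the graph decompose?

4

From Fukuoka: component {Fukuoka, Hiroshima, Okayama}.
From Kanazawa: component {Kanazawa, Kobe}.
From Nagasaki: component {Nagasaki}.
From Sapporo: component {Sapporo}.
That's 4 components.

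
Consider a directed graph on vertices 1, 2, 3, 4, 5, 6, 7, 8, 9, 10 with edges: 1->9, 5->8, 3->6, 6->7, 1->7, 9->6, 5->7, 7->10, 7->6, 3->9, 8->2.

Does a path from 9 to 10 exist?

Yes

Explore from 9.
Distance 1: reach 6.
Distance 2: reach 7.
Distance 3: reach 10.
Found 10.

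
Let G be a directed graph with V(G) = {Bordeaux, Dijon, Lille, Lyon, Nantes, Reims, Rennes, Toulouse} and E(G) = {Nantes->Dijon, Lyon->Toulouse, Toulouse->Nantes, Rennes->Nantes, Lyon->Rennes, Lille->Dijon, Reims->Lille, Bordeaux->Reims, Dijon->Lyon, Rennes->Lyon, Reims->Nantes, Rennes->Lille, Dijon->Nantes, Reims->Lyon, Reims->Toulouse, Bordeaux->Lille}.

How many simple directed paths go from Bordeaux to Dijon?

Bordeaux→Lille→Dijon
Bordeaux→Reims→Lille→Dijon
Bordeaux→Reims→Lyon→Rennes→Lille→Dijon
Bordeaux→Reims→Lyon→Rennes→Nantes→Dijon
Bordeaux→Reims→Lyon→Toulouse→Nantes→Dijon
Bordeaux→Reims→Nantes→Dijon
Bordeaux→Reims→Toulouse→Nantes→Dijon

7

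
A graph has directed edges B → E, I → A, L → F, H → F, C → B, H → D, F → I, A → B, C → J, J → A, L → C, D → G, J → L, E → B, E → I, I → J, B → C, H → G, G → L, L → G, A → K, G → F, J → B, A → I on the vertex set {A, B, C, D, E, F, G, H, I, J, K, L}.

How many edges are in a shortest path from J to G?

Distance 0: J.
Distance 1: A, B, L.
Distance 2: C, E, F, G, I, K — contains G.

2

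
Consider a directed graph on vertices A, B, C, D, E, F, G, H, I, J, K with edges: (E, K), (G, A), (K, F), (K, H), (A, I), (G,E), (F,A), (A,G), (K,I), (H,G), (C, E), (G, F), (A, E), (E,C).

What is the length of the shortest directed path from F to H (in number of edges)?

4

Distance 0: F.
Distance 1: A.
Distance 2: E, G, I.
Distance 3: C, K.
Distance 4: H — contains H.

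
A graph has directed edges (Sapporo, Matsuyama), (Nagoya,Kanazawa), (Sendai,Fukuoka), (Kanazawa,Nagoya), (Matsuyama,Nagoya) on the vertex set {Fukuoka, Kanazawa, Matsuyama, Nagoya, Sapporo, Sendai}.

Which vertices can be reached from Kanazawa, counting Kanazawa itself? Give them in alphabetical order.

Kanazawa, Nagoya

Start at Kanazawa.
Its neighbours: Nagoya.
Nothing further is reachable.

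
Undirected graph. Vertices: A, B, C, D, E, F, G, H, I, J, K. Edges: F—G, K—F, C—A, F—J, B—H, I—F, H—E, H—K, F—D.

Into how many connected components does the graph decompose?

2

From A: component {A, C}.
From B: component {B, D, E, F, G, H, I, J, K}.
That's 2 components.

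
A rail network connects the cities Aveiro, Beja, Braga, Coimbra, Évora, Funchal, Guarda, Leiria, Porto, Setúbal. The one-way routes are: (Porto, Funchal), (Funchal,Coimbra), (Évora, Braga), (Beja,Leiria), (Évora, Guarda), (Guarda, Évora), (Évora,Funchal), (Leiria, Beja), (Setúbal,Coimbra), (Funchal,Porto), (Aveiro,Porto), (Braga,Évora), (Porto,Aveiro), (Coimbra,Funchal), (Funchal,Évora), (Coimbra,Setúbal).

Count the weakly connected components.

From Aveiro: component {Aveiro, Braga, Coimbra, Évora, Funchal, Guarda, Porto, Setúbal}.
From Beja: component {Beja, Leiria}.
That's 2 components.

2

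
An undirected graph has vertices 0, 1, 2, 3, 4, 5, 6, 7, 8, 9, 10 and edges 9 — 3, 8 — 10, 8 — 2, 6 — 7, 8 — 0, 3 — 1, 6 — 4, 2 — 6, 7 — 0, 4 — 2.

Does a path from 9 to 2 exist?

No

Explore from 9.
Distance 1: reach 3.
Distance 2: reach 1.
The search is exhausted without reaching 2; it lies in a different component.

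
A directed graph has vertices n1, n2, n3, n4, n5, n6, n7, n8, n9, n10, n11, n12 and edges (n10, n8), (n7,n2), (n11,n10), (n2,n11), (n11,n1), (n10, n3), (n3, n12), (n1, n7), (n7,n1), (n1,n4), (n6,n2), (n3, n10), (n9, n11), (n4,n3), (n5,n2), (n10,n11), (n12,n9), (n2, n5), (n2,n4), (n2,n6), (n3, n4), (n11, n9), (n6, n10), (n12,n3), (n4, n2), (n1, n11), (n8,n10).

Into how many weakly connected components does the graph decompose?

1

From n1: component {n1, n2, n3, n4, n5, n6, n7, n8, n9, n10, n11, n12}.
That's 1 component.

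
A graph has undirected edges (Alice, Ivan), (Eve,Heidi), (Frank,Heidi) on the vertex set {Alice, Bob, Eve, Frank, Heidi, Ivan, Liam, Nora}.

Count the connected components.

From Alice: component {Alice, Ivan}.
From Bob: component {Bob}.
From Eve: component {Eve, Frank, Heidi}.
From Liam: component {Liam}.
From Nora: component {Nora}.
That's 5 components.

5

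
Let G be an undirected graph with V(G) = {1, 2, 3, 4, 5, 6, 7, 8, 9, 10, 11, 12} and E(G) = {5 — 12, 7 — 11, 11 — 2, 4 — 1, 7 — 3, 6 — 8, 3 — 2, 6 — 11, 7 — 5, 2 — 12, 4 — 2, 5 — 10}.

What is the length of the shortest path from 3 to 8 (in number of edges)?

Distance 0: 3.
Distance 1: 2, 7.
Distance 2: 4, 5, 11, 12.
Distance 3: 1, 6, 10.
Distance 4: 8 — contains 8.

4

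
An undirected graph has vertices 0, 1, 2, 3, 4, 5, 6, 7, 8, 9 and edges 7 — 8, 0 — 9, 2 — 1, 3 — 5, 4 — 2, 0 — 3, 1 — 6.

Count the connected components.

3

From 0: component {0, 3, 5, 9}.
From 1: component {1, 2, 4, 6}.
From 7: component {7, 8}.
That's 3 components.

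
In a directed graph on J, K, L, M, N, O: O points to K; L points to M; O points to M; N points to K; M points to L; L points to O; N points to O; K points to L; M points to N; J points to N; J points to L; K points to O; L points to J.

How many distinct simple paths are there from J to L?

5

J→L
J→N→K→L
J→N→K→O→M→L
J→N→O→K→L
J→N→O→M→L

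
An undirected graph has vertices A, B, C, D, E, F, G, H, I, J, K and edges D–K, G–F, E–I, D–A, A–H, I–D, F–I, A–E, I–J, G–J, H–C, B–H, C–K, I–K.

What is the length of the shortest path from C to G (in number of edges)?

Distance 0: C.
Distance 1: H, K.
Distance 2: A, B, D, I.
Distance 3: E, F, J.
Distance 4: G — contains G.

4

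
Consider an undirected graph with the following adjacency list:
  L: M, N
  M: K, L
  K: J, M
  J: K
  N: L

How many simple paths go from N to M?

N–L–M

1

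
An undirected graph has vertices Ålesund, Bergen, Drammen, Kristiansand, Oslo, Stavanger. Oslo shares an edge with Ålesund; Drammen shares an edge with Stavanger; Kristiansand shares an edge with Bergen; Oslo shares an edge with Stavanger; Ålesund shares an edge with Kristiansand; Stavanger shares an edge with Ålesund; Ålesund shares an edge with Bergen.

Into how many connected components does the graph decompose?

From Ålesund: component {Ålesund, Bergen, Drammen, Kristiansand, Oslo, Stavanger}.
That's 1 component.

1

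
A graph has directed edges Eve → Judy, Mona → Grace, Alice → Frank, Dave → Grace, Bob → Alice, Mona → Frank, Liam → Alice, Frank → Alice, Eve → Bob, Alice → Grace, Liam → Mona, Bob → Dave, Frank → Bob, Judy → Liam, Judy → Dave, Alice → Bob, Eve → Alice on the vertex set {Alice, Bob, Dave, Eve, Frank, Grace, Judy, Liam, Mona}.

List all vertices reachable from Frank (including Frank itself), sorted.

Start at Frank.
Its neighbours: Alice, Bob.
Then their neighbours: Dave, Grace.
Nothing further is reachable.

Alice, Bob, Dave, Frank, Grace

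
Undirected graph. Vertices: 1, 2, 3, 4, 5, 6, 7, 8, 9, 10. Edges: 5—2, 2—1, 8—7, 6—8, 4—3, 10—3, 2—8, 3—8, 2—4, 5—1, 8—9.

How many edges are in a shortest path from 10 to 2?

Distance 0: 10.
Distance 1: 3.
Distance 2: 4, 8.
Distance 3: 2, 6, 7, 9 — contains 2.

3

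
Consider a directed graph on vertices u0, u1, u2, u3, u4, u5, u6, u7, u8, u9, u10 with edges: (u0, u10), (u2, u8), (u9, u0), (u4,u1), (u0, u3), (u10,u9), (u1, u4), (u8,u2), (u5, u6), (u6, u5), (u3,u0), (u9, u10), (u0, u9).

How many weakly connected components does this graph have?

From u0: component {u0, u3, u9, u10}.
From u1: component {u1, u4}.
From u2: component {u2, u8}.
From u5: component {u5, u6}.
From u7: component {u7}.
That's 5 components.

5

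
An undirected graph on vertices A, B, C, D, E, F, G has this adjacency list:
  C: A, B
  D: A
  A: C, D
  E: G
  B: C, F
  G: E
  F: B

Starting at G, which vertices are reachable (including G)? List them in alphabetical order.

E, G

Start at G.
Its neighbours: E.
Nothing further is reachable.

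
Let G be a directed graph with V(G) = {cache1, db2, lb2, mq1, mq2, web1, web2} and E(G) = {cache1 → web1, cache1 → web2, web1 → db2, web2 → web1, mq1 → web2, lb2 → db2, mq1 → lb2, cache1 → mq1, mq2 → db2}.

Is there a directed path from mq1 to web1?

Yes

Explore from mq1.
Distance 1: reach lb2, web2.
Distance 2: reach db2, web1.
Found web1.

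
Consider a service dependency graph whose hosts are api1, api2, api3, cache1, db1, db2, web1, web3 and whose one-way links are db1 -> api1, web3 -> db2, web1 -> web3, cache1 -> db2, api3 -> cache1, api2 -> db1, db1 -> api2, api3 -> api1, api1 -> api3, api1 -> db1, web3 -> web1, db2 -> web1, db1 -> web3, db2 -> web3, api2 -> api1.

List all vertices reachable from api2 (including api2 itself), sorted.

Start at api2.
Its neighbours: api1, db1.
Then their neighbours: api3, web3.
Then next layer: cache1, db2, web1.
Every vertex is now reached.

api1, api2, api3, cache1, db1, db2, web1, web3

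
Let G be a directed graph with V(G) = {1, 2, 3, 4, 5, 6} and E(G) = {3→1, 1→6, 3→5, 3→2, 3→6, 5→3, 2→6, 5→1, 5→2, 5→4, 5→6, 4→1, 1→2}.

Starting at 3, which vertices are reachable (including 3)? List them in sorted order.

Start at 3.
Its neighbours: 1, 2, 5, 6.
Then their neighbours: 4.
Every vertex is now reached.

1, 2, 3, 4, 5, 6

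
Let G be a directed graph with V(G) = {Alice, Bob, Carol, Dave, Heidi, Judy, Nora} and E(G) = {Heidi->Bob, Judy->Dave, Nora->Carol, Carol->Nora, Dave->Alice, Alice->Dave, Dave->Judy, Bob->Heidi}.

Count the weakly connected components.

3

From Alice: component {Alice, Dave, Judy}.
From Bob: component {Bob, Heidi}.
From Carol: component {Carol, Nora}.
That's 3 components.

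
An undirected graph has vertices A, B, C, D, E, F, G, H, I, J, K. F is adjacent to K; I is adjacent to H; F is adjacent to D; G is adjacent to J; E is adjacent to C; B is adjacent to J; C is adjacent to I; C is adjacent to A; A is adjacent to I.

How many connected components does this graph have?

3

From A: component {A, C, E, H, I}.
From B: component {B, G, J}.
From D: component {D, F, K}.
That's 3 components.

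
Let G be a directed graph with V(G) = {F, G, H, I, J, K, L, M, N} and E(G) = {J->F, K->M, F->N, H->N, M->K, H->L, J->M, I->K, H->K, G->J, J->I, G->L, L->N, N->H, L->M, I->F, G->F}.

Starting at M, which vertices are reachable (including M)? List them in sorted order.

Start at M.
Its neighbours: K.
Nothing further is reachable.

K, M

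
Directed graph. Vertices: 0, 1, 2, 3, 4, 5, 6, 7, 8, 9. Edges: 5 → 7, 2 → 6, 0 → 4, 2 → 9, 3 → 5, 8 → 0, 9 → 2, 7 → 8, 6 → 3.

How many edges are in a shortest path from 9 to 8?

6

Distance 0: 9.
Distance 1: 2.
Distance 2: 6.
Distance 3: 3.
Distance 4: 5.
Distance 5: 7.
Distance 6: 8 — contains 8.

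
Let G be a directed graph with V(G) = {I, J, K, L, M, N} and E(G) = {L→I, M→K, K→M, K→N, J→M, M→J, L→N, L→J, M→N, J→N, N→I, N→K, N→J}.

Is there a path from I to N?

No

I has no outgoing edges, so nothing is reachable from it.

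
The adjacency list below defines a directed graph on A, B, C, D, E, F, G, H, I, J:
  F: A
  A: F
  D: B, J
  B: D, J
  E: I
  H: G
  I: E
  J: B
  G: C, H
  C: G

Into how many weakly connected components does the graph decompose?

4

From A: component {A, F}.
From B: component {B, D, J}.
From C: component {C, G, H}.
From E: component {E, I}.
That's 4 components.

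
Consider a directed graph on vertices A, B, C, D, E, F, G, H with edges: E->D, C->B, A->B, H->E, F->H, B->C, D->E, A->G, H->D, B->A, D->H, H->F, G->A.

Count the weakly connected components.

2

From A: component {A, B, C, G}.
From D: component {D, E, F, H}.
That's 2 components.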